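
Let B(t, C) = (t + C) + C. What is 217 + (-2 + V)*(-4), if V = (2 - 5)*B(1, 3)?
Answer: 309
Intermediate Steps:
B(t, C) = t + 2*C (B(t, C) = (C + t) + C = t + 2*C)
V = -21 (V = (2 - 5)*(1 + 2*3) = -3*(1 + 6) = -3*7 = -21)
217 + (-2 + V)*(-4) = 217 + (-2 - 21)*(-4) = 217 - 23*(-4) = 217 + 92 = 309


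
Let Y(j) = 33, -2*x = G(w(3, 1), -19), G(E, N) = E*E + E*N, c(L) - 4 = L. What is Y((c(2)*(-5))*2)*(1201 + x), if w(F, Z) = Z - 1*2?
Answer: 39303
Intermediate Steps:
w(F, Z) = -2 + Z (w(F, Z) = Z - 2 = -2 + Z)
c(L) = 4 + L
G(E, N) = E² + E*N
x = -10 (x = -(-2 + 1)*((-2 + 1) - 19)/2 = -(-1)*(-1 - 19)/2 = -(-1)*(-20)/2 = -½*20 = -10)
Y((c(2)*(-5))*2)*(1201 + x) = 33*(1201 - 10) = 33*1191 = 39303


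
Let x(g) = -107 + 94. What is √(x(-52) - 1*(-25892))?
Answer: √25879 ≈ 160.87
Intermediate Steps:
x(g) = -13
√(x(-52) - 1*(-25892)) = √(-13 - 1*(-25892)) = √(-13 + 25892) = √25879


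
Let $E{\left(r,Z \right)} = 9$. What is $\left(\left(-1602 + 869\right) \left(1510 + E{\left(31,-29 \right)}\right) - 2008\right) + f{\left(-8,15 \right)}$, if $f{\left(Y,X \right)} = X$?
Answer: $-1115420$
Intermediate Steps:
$\left(\left(-1602 + 869\right) \left(1510 + E{\left(31,-29 \right)}\right) - 2008\right) + f{\left(-8,15 \right)} = \left(\left(-1602 + 869\right) \left(1510 + 9\right) - 2008\right) + 15 = \left(\left(-733\right) 1519 - 2008\right) + 15 = \left(-1113427 - 2008\right) + 15 = -1115435 + 15 = -1115420$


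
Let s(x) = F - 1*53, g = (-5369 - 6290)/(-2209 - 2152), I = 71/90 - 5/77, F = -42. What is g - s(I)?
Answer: 4786/49 ≈ 97.673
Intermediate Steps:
I = 5017/6930 (I = 71*(1/90) - 5*1/77 = 71/90 - 5/77 = 5017/6930 ≈ 0.72395)
g = 131/49 (g = -11659/(-4361) = -11659*(-1/4361) = 131/49 ≈ 2.6735)
s(x) = -95 (s(x) = -42 - 1*53 = -42 - 53 = -95)
g - s(I) = 131/49 - 1*(-95) = 131/49 + 95 = 4786/49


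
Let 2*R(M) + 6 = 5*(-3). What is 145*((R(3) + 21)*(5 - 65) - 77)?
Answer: -102515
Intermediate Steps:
R(M) = -21/2 (R(M) = -3 + (5*(-3))/2 = -3 + (½)*(-15) = -3 - 15/2 = -21/2)
145*((R(3) + 21)*(5 - 65) - 77) = 145*((-21/2 + 21)*(5 - 65) - 77) = 145*((21/2)*(-60) - 77) = 145*(-630 - 77) = 145*(-707) = -102515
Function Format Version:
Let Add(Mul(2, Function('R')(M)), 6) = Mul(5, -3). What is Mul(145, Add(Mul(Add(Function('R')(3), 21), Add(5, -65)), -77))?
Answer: -102515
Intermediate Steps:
Function('R')(M) = Rational(-21, 2) (Function('R')(M) = Add(-3, Mul(Rational(1, 2), Mul(5, -3))) = Add(-3, Mul(Rational(1, 2), -15)) = Add(-3, Rational(-15, 2)) = Rational(-21, 2))
Mul(145, Add(Mul(Add(Function('R')(3), 21), Add(5, -65)), -77)) = Mul(145, Add(Mul(Add(Rational(-21, 2), 21), Add(5, -65)), -77)) = Mul(145, Add(Mul(Rational(21, 2), -60), -77)) = Mul(145, Add(-630, -77)) = Mul(145, -707) = -102515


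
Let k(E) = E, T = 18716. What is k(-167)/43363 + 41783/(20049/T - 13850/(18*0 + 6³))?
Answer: -32699433786379/49342063892 ≈ -662.71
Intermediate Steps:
k(-167)/43363 + 41783/(20049/T - 13850/(18*0 + 6³)) = -167/43363 + 41783/(20049/18716 - 13850/(18*0 + 6³)) = -167*1/43363 + 41783/(20049*(1/18716) - 13850/(0 + 216)) = -167/43363 + 41783/(20049/18716 - 13850/216) = -167/43363 + 41783/(20049/18716 - 13850*1/216) = -167/43363 + 41783/(20049/18716 - 6925/108) = -167/43363 + 41783/(-7965188/126333) = -167/43363 + 41783*(-126333/7965188) = -167/43363 - 754081677/1137884 = -32699433786379/49342063892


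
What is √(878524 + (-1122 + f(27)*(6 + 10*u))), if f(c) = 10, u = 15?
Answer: 7*√17938 ≈ 937.53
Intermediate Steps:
√(878524 + (-1122 + f(27)*(6 + 10*u))) = √(878524 + (-1122 + 10*(6 + 10*15))) = √(878524 + (-1122 + 10*(6 + 150))) = √(878524 + (-1122 + 10*156)) = √(878524 + (-1122 + 1560)) = √(878524 + 438) = √878962 = 7*√17938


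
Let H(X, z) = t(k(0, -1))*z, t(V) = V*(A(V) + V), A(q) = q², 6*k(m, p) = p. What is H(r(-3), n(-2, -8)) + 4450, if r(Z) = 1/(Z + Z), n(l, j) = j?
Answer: 120145/27 ≈ 4449.8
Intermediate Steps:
k(m, p) = p/6
r(Z) = 1/(2*Z)
t(V) = V*(V + V²) (t(V) = V*(V² + V) = V*(V + V²))
H(X, z) = 5*z/216 (H(X, z) = (((⅙)*(-1))²*(1 + (⅙)*(-1)))*z = ((-⅙)²*(1 - ⅙))*z = ((1/36)*(⅚))*z = 5*z/216)
H(r(-3), n(-2, -8)) + 4450 = (5/216)*(-8) + 4450 = -5/27 + 4450 = 120145/27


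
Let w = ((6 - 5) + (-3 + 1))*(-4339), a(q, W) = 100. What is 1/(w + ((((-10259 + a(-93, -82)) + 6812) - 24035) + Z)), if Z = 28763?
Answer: 1/5720 ≈ 0.00017483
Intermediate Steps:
w = 4339 (w = (1 - 2)*(-4339) = -1*(-4339) = 4339)
1/(w + ((((-10259 + a(-93, -82)) + 6812) - 24035) + Z)) = 1/(4339 + ((((-10259 + 100) + 6812) - 24035) + 28763)) = 1/(4339 + (((-10159 + 6812) - 24035) + 28763)) = 1/(4339 + ((-3347 - 24035) + 28763)) = 1/(4339 + (-27382 + 28763)) = 1/(4339 + 1381) = 1/5720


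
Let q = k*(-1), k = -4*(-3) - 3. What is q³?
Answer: -729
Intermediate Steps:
k = 9 (k = 12 - 3 = 9)
q = -9 (q = 9*(-1) = -9)
q³ = (-9)³ = -729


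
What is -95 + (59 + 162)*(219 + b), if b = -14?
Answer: 45210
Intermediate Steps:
-95 + (59 + 162)*(219 + b) = -95 + (59 + 162)*(219 - 14) = -95 + 221*205 = -95 + 45305 = 45210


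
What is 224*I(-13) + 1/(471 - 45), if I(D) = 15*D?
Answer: -18607679/426 ≈ -43680.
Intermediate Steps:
224*I(-13) + 1/(471 - 45) = 224*(15*(-13)) + 1/(471 - 45) = 224*(-195) + 1/426 = -43680 + 1/426 = -18607679/426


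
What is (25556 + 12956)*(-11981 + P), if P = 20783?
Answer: 338982624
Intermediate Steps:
(25556 + 12956)*(-11981 + P) = (25556 + 12956)*(-11981 + 20783) = 38512*8802 = 338982624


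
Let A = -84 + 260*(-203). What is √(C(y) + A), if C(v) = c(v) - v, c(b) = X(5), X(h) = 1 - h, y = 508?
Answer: 8*I*√834 ≈ 231.03*I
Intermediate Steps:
c(b) = -4 (c(b) = 1 - 1*5 = 1 - 5 = -4)
C(v) = -4 - v
A = -52864 (A = -84 - 52780 = -52864)
√(C(y) + A) = √((-4 - 1*508) - 52864) = √((-4 - 508) - 52864) = √(-512 - 52864) = √(-53376) = 8*I*√834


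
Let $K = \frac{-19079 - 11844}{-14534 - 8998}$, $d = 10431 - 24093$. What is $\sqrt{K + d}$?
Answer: $\frac{i \sqrt{1891168364463}}{11766} \approx 116.88 i$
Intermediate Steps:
$d = -13662$
$K = \frac{30923}{23532}$ ($K = - \frac{30923}{-23532} = \left(-30923\right) \left(- \frac{1}{23532}\right) = \frac{30923}{23532} \approx 1.3141$)
$\sqrt{K + d} = \sqrt{\frac{30923}{23532} - 13662} = \sqrt{- \frac{321463261}{23532}} = \frac{i \sqrt{1891168364463}}{11766}$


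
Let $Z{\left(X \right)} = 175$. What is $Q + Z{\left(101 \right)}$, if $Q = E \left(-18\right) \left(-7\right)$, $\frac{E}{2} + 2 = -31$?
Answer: $-8141$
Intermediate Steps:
$E = -66$ ($E = -4 + 2 \left(-31\right) = -4 - 62 = -66$)
$Q = -8316$ ($Q = \left(-66\right) \left(-18\right) \left(-7\right) = 1188 \left(-7\right) = -8316$)
$Q + Z{\left(101 \right)} = -8316 + 175 = -8141$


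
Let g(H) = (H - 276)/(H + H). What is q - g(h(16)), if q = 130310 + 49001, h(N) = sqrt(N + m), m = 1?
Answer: 358621/2 + 138*sqrt(17)/17 ≈ 1.7934e+5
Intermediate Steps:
h(N) = sqrt(1 + N) (h(N) = sqrt(N + 1) = sqrt(1 + N))
g(H) = (-276 + H)/(2*H) (g(H) = (-276 + H)/((2*H)) = (-276 + H)*(1/(2*H)) = (-276 + H)/(2*H))
q = 179311
q - g(h(16)) = 179311 - (-276 + sqrt(1 + 16))/(2*(sqrt(1 + 16))) = 179311 - (-276 + sqrt(17))/(2*(sqrt(17))) = 179311 - sqrt(17)/17*(-276 + sqrt(17))/2 = 179311 - sqrt(17)*(-276 + sqrt(17))/34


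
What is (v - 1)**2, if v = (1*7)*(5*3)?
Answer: 10816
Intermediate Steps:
v = 105 (v = 7*15 = 105)
(v - 1)**2 = (105 - 1)**2 = 104**2 = 10816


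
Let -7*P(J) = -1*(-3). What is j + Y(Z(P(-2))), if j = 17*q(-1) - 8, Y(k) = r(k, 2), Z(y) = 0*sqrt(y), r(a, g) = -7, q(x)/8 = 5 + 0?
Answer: 665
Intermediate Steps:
q(x) = 40 (q(x) = 8*(5 + 0) = 8*5 = 40)
P(J) = -3/7 (P(J) = -(-1)*(-3)/7 = -1/7*3 = -3/7)
Z(y) = 0
Y(k) = -7
j = 672 (j = 17*40 - 8 = 680 - 8 = 672)
j + Y(Z(P(-2))) = 672 - 7 = 665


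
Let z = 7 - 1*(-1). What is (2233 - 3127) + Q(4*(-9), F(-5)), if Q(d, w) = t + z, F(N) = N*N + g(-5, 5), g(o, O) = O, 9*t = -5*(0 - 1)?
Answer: -7969/9 ≈ -885.44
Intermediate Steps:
t = 5/9 (t = (-5*(0 - 1))/9 = (-5*(-1))/9 = (⅑)*5 = 5/9 ≈ 0.55556)
z = 8 (z = 7 + 1 = 8)
F(N) = 5 + N² (F(N) = N*N + 5 = N² + 5 = 5 + N²)
Q(d, w) = 77/9 (Q(d, w) = 5/9 + 8 = 77/9)
(2233 - 3127) + Q(4*(-9), F(-5)) = (2233 - 3127) + 77/9 = -894 + 77/9 = -7969/9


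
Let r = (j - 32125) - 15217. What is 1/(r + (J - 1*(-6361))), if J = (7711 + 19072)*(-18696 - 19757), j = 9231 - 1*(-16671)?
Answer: -1/1029901778 ≈ -9.7097e-10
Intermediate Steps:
j = 25902 (j = 9231 + 16671 = 25902)
J = -1029886699 (J = 26783*(-38453) = -1029886699)
r = -21440 (r = (25902 - 32125) - 15217 = -6223 - 15217 = -21440)
1/(r + (J - 1*(-6361))) = 1/(-21440 + (-1029886699 - 1*(-6361))) = 1/(-21440 + (-1029886699 + 6361)) = 1/(-21440 - 1029880338) = 1/(-1029901778) = -1/1029901778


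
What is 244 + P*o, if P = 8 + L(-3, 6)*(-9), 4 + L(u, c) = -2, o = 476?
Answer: 29756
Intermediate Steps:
L(u, c) = -6 (L(u, c) = -4 - 2 = -6)
P = 62 (P = 8 - 6*(-9) = 8 + 54 = 62)
244 + P*o = 244 + 62*476 = 244 + 29512 = 29756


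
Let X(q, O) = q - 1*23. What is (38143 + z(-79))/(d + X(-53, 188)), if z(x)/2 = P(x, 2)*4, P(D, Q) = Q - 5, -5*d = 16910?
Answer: -38119/3458 ≈ -11.023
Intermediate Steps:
d = -3382 (d = -⅕*16910 = -3382)
P(D, Q) = -5 + Q
X(q, O) = -23 + q (X(q, O) = q - 23 = -23 + q)
z(x) = -24 (z(x) = 2*((-5 + 2)*4) = 2*(-3*4) = 2*(-12) = -24)
(38143 + z(-79))/(d + X(-53, 188)) = (38143 - 24)/(-3382 + (-23 - 53)) = 38119/(-3382 - 76) = 38119/(-3458) = 38119*(-1/3458) = -38119/3458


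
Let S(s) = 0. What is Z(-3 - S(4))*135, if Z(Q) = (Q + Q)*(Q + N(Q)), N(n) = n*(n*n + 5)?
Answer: 36450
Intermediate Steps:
N(n) = n*(5 + n²) (N(n) = n*(n² + 5) = n*(5 + n²))
Z(Q) = 2*Q*(Q + Q*(5 + Q²)) (Z(Q) = (Q + Q)*(Q + Q*(5 + Q²)) = (2*Q)*(Q + Q*(5 + Q²)) = 2*Q*(Q + Q*(5 + Q²)))
Z(-3 - S(4))*135 = (2*(-3 - 1*0)²*(6 + (-3 - 1*0)²))*135 = (2*(-3 + 0)²*(6 + (-3 + 0)²))*135 = (2*(-3)²*(6 + (-3)²))*135 = (2*9*(6 + 9))*135 = (2*9*15)*135 = 270*135 = 36450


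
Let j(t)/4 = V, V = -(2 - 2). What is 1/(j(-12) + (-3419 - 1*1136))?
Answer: -1/4555 ≈ -0.00021954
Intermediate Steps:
V = 0 (V = -1*0 = 0)
j(t) = 0 (j(t) = 4*0 = 0)
1/(j(-12) + (-3419 - 1*1136)) = 1/(0 + (-3419 - 1*1136)) = 1/(0 + (-3419 - 1136)) = 1/(0 - 4555) = 1/(-4555) = -1/4555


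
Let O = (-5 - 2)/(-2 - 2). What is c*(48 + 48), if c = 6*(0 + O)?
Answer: 1008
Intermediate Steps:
O = 7/4 (O = -7/(-4) = -7*(-¼) = 7/4 ≈ 1.7500)
c = 21/2 (c = 6*(0 + 7/4) = 6*(7/4) = 21/2 ≈ 10.500)
c*(48 + 48) = 21*(48 + 48)/2 = (21/2)*96 = 1008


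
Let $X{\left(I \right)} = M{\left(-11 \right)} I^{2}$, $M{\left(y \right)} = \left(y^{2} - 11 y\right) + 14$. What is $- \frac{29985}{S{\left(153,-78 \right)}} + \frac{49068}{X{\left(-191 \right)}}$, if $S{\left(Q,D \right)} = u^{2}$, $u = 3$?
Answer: $- \frac{23336129279}{7004352} \approx -3331.7$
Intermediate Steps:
$M{\left(y \right)} = 14 + y^{2} - 11 y$
$S{\left(Q,D \right)} = 9$ ($S{\left(Q,D \right)} = 3^{2} = 9$)
$X{\left(I \right)} = 256 I^{2}$ ($X{\left(I \right)} = \left(14 + \left(-11\right)^{2} - -121\right) I^{2} = \left(14 + 121 + 121\right) I^{2} = 256 I^{2}$)
$- \frac{29985}{S{\left(153,-78 \right)}} + \frac{49068}{X{\left(-191 \right)}} = - \frac{29985}{9} + \frac{49068}{256 \left(-191\right)^{2}} = \left(-29985\right) \frac{1}{9} + \frac{49068}{256 \cdot 36481} = - \frac{9995}{3} + \frac{49068}{9339136} = - \frac{9995}{3} + 49068 \cdot \frac{1}{9339136} = - \frac{9995}{3} + \frac{12267}{2334784} = - \frac{23336129279}{7004352}$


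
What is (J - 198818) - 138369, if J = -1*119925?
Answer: -457112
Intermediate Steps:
J = -119925
(J - 198818) - 138369 = (-119925 - 198818) - 138369 = -318743 - 138369 = -457112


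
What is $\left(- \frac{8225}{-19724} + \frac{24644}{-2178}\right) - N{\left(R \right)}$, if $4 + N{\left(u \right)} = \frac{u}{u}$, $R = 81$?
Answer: $- \frac{169643795}{21479436} \approx -7.898$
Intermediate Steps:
$N{\left(u \right)} = -3$ ($N{\left(u \right)} = -4 + \frac{u}{u} = -4 + 1 = -3$)
$\left(- \frac{8225}{-19724} + \frac{24644}{-2178}\right) - N{\left(R \right)} = \left(- \frac{8225}{-19724} + \frac{24644}{-2178}\right) - -3 = \left(\left(-8225\right) \left(- \frac{1}{19724}\right) + 24644 \left(- \frac{1}{2178}\right)\right) + 3 = \left(\frac{8225}{19724} - \frac{12322}{1089}\right) + 3 = - \frac{234082103}{21479436} + 3 = - \frac{169643795}{21479436}$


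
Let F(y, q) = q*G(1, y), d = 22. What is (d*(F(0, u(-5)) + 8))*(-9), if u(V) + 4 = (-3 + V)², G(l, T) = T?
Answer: -1584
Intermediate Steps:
u(V) = -4 + (-3 + V)²
F(y, q) = q*y
(d*(F(0, u(-5)) + 8))*(-9) = (22*((-4 + (-3 - 5)²)*0 + 8))*(-9) = (22*((-4 + (-8)²)*0 + 8))*(-9) = (22*((-4 + 64)*0 + 8))*(-9) = (22*(60*0 + 8))*(-9) = (22*(0 + 8))*(-9) = (22*8)*(-9) = 176*(-9) = -1584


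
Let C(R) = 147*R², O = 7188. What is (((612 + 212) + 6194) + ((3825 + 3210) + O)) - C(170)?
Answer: -4227059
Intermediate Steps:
(((612 + 212) + 6194) + ((3825 + 3210) + O)) - C(170) = (((612 + 212) + 6194) + ((3825 + 3210) + 7188)) - 147*170² = ((824 + 6194) + (7035 + 7188)) - 147*28900 = (7018 + 14223) - 1*4248300 = 21241 - 4248300 = -4227059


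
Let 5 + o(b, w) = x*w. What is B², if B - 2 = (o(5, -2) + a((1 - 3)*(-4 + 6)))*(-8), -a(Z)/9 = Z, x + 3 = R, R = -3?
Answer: 116964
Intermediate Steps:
x = -6 (x = -3 - 3 = -6)
a(Z) = -9*Z
o(b, w) = -5 - 6*w
B = -342 (B = 2 + ((-5 - 6*(-2)) - 9*(1 - 3)*(-4 + 6))*(-8) = 2 + ((-5 + 12) - (-18)*2)*(-8) = 2 + (7 - 9*(-4))*(-8) = 2 + (7 + 36)*(-8) = 2 + 43*(-8) = 2 - 344 = -342)
B² = (-342)² = 116964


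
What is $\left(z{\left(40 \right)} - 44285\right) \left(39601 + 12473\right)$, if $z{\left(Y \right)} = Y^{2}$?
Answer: $-2222778690$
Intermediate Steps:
$\left(z{\left(40 \right)} - 44285\right) \left(39601 + 12473\right) = \left(40^{2} - 44285\right) \left(39601 + 12473\right) = \left(1600 - 44285\right) 52074 = \left(-42685\right) 52074 = -2222778690$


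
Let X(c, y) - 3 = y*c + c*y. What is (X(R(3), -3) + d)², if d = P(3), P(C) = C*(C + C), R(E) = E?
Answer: 9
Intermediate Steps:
P(C) = 2*C² (P(C) = C*(2*C) = 2*C²)
d = 18 (d = 2*3² = 2*9 = 18)
X(c, y) = 3 + 2*c*y (X(c, y) = 3 + (y*c + c*y) = 3 + (c*y + c*y) = 3 + 2*c*y)
(X(R(3), -3) + d)² = ((3 + 2*3*(-3)) + 18)² = ((3 - 18) + 18)² = (-15 + 18)² = 3² = 9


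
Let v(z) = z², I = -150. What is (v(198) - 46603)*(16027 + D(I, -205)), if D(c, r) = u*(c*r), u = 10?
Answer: -2393776273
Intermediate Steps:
D(c, r) = 10*c*r (D(c, r) = 10*(c*r) = 10*c*r)
(v(198) - 46603)*(16027 + D(I, -205)) = (198² - 46603)*(16027 + 10*(-150)*(-205)) = (39204 - 46603)*(16027 + 307500) = -7399*323527 = -2393776273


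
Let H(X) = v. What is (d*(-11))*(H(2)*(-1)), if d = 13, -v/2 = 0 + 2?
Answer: -572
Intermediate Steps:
v = -4 (v = -2*(0 + 2) = -2*2 = -4)
H(X) = -4
(d*(-11))*(H(2)*(-1)) = (13*(-11))*(-4*(-1)) = -143*4 = -572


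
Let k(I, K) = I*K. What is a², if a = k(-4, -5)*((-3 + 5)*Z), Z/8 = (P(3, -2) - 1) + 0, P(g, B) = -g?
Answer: 1638400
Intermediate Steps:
Z = -32 (Z = 8*((-1*3 - 1) + 0) = 8*((-3 - 1) + 0) = 8*(-4 + 0) = 8*(-4) = -32)
a = -1280 (a = (-4*(-5))*((-3 + 5)*(-32)) = 20*(2*(-32)) = 20*(-64) = -1280)
a² = (-1280)² = 1638400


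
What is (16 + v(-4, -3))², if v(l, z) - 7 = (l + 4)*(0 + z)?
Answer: 529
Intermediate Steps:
v(l, z) = 7 + z*(4 + l) (v(l, z) = 7 + (l + 4)*(0 + z) = 7 + (4 + l)*z = 7 + z*(4 + l))
(16 + v(-4, -3))² = (16 + (7 + 4*(-3) - 4*(-3)))² = (16 + (7 - 12 + 12))² = (16 + 7)² = 23² = 529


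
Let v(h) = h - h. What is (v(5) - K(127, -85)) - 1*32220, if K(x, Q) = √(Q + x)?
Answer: -32220 - √42 ≈ -32226.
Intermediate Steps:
v(h) = 0
(v(5) - K(127, -85)) - 1*32220 = (0 - √(-85 + 127)) - 1*32220 = (0 - √42) - 32220 = -√42 - 32220 = -32220 - √42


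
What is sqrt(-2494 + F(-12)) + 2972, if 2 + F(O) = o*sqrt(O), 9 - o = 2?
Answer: 2972 + sqrt(-2496 + 14*I*sqrt(3)) ≈ 2972.2 + 49.961*I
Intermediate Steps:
o = 7 (o = 9 - 1*2 = 9 - 2 = 7)
F(O) = -2 + 7*sqrt(O)
sqrt(-2494 + F(-12)) + 2972 = sqrt(-2494 + (-2 + 7*sqrt(-12))) + 2972 = sqrt(-2494 + (-2 + 7*(2*I*sqrt(3)))) + 2972 = sqrt(-2494 + (-2 + 14*I*sqrt(3))) + 2972 = sqrt(-2496 + 14*I*sqrt(3)) + 2972 = 2972 + sqrt(-2496 + 14*I*sqrt(3))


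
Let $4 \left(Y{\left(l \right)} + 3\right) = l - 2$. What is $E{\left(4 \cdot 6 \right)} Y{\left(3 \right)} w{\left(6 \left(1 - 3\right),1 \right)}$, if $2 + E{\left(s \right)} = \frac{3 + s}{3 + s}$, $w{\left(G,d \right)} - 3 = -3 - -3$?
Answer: $\frac{33}{4} \approx 8.25$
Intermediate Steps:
$Y{\left(l \right)} = - \frac{7}{2} + \frac{l}{4}$ ($Y{\left(l \right)} = -3 + \frac{l - 2}{4} = -3 + \frac{-2 + l}{4} = -3 + \left(- \frac{1}{2} + \frac{l}{4}\right) = - \frac{7}{2} + \frac{l}{4}$)
$w{\left(G,d \right)} = 3$ ($w{\left(G,d \right)} = 3 - 0 = 3 + \left(-3 + 3\right) = 3 + 0 = 3$)
$E{\left(s \right)} = -1$ ($E{\left(s \right)} = -2 + \frac{3 + s}{3 + s} = -2 + 1 = -1$)
$E{\left(4 \cdot 6 \right)} Y{\left(3 \right)} w{\left(6 \left(1 - 3\right),1 \right)} = - (- \frac{7}{2} + \frac{1}{4} \cdot 3) 3 = - (- \frac{7}{2} + \frac{3}{4}) 3 = \left(-1\right) \left(- \frac{11}{4}\right) 3 = \frac{11}{4} \cdot 3 = \frac{33}{4}$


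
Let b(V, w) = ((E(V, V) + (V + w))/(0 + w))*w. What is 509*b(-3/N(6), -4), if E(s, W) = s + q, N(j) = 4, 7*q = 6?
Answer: -33085/14 ≈ -2363.2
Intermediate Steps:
q = 6/7 (q = (⅐)*6 = 6/7 ≈ 0.85714)
E(s, W) = 6/7 + s (E(s, W) = s + 6/7 = 6/7 + s)
b(V, w) = 6/7 + w + 2*V (b(V, w) = (((6/7 + V) + (V + w))/(0 + w))*w = ((6/7 + w + 2*V)/w)*w = 6/7 + w + 2*V)
509*b(-3/N(6), -4) = 509*(6/7 - 4 + 2*(-3/4)) = 509*(6/7 - 4 + 2*(-3*¼)) = 509*(6/7 - 4 + 2*(-¾)) = 509*(6/7 - 4 - 3/2) = 509*(-65/14) = -33085/14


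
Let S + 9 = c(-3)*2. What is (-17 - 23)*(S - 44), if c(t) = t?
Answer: 2360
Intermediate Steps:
S = -15 (S = -9 - 3*2 = -9 - 6 = -15)
(-17 - 23)*(S - 44) = (-17 - 23)*(-15 - 44) = -40*(-59) = 2360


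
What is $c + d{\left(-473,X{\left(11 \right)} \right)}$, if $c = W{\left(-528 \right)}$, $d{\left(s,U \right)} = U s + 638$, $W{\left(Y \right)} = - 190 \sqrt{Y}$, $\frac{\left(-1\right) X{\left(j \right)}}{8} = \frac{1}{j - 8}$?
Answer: $\frac{5698}{3} - 760 i \sqrt{33} \approx 1899.3 - 4365.9 i$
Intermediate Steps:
$X{\left(j \right)} = - \frac{8}{-8 + j}$ ($X{\left(j \right)} = - \frac{8}{j - 8} = - \frac{8}{-8 + j}$)
$d{\left(s,U \right)} = 638 + U s$
$c = - 760 i \sqrt{33}$ ($c = - 190 \sqrt{-528} = - 190 \cdot 4 i \sqrt{33} = - 760 i \sqrt{33} \approx - 4365.9 i$)
$c + d{\left(-473,X{\left(11 \right)} \right)} = - 760 i \sqrt{33} + \left(638 + - \frac{8}{-8 + 11} \left(-473\right)\right) = - 760 i \sqrt{33} + \left(638 + - \frac{8}{3} \left(-473\right)\right) = - 760 i \sqrt{33} + \left(638 + \left(-8\right) \frac{1}{3} \left(-473\right)\right) = - 760 i \sqrt{33} + \left(638 - - \frac{3784}{3}\right) = - 760 i \sqrt{33} + \left(638 + \frac{3784}{3}\right) = - 760 i \sqrt{33} + \frac{5698}{3} = \frac{5698}{3} - 760 i \sqrt{33}$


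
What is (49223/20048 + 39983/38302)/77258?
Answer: 1343459265/29662378421984 ≈ 4.5292e-5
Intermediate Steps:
(49223/20048 + 39983/38302)/77258 = (49223*(1/20048) + 39983*(1/38302))*(1/77258) = (49223/20048 + 39983/38302)*(1/77258) = (1343459265/383939248)*(1/77258) = 1343459265/29662378421984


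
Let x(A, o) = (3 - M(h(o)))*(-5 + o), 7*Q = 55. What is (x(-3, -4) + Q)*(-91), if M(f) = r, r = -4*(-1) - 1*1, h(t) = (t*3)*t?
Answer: -715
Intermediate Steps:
h(t) = 3*t**2 (h(t) = (3*t)*t = 3*t**2)
r = 3 (r = 4 - 1 = 3)
Q = 55/7 (Q = (1/7)*55 = 55/7 ≈ 7.8571)
M(f) = 3
x(A, o) = 0 (x(A, o) = (3 - 1*3)*(-5 + o) = (3 - 3)*(-5 + o) = 0*(-5 + o) = 0)
(x(-3, -4) + Q)*(-91) = (0 + 55/7)*(-91) = (55/7)*(-91) = -715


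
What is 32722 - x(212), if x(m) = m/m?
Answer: 32721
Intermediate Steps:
x(m) = 1
32722 - x(212) = 32722 - 1*1 = 32722 - 1 = 32721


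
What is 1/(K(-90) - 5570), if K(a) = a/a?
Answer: -1/5569 ≈ -0.00017957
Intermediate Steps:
K(a) = 1
1/(K(-90) - 5570) = 1/(1 - 5570) = 1/(-5569) = -1/5569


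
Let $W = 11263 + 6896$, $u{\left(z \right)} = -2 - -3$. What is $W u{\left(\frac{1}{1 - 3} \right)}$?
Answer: $18159$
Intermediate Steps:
$u{\left(z \right)} = 1$ ($u{\left(z \right)} = -2 + 3 = 1$)
$W = 18159$
$W u{\left(\frac{1}{1 - 3} \right)} = 18159 \cdot 1 = 18159$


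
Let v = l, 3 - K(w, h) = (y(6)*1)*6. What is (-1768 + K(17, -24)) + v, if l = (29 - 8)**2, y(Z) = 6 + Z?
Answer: -1396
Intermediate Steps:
K(w, h) = -69 (K(w, h) = 3 - (6 + 6)*1*6 = 3 - 12*1*6 = 3 - 12*6 = 3 - 1*72 = 3 - 72 = -69)
l = 441 (l = 21**2 = 441)
v = 441
(-1768 + K(17, -24)) + v = (-1768 - 69) + 441 = -1837 + 441 = -1396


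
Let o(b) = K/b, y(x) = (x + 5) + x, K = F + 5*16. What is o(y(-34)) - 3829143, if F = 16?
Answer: -80412035/21 ≈ -3.8291e+6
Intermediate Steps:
K = 96 (K = 16 + 5*16 = 16 + 80 = 96)
y(x) = 5 + 2*x (y(x) = (5 + x) + x = 5 + 2*x)
o(b) = 96/b
o(y(-34)) - 3829143 = 96/(5 + 2*(-34)) - 3829143 = 96/(5 - 68) - 3829143 = 96/(-63) - 3829143 = 96*(-1/63) - 3829143 = -32/21 - 3829143 = -80412035/21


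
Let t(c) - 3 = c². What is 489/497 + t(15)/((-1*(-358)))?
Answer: 144189/88963 ≈ 1.6208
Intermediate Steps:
t(c) = 3 + c²
489/497 + t(15)/((-1*(-358))) = 489/497 + (3 + 15²)/((-1*(-358))) = 489*(1/497) + (3 + 225)/358 = 489/497 + 228*(1/358) = 489/497 + 114/179 = 144189/88963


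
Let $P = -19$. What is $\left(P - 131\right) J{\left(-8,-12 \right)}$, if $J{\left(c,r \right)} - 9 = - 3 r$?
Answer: $-6750$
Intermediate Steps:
$J{\left(c,r \right)} = 9 - 3 r$
$\left(P - 131\right) J{\left(-8,-12 \right)} = \left(-19 - 131\right) \left(9 - -36\right) = - 150 \left(9 + 36\right) = \left(-150\right) 45 = -6750$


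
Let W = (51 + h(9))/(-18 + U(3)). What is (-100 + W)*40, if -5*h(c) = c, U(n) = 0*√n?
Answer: -12328/3 ≈ -4109.3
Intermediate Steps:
U(n) = 0
h(c) = -c/5
W = -41/15 (W = (51 - ⅕*9)/(-18 + 0) = (51 - 9/5)/(-18) = (246/5)*(-1/18) = -41/15 ≈ -2.7333)
(-100 + W)*40 = (-100 - 41/15)*40 = -1541/15*40 = -12328/3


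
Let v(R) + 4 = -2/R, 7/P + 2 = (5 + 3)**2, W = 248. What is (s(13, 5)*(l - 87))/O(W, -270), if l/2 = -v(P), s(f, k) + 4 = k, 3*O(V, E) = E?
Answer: 61/126 ≈ 0.48413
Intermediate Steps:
O(V, E) = E/3
P = 7/62 (P = 7/(-2 + (5 + 3)**2) = 7/(-2 + 8**2) = 7/(-2 + 64) = 7/62 ≈ 0.11290)
s(f, k) = -4 + k
v(R) = -4 - 2/R
l = 304/7 (l = 2*(-(-4 - 2/7/62)) = 2*(-(-4 - 2*62/7)) = 2*(-(-4 - 124/7)) = 2*(-1*(-152/7)) = 2*(152/7) = 304/7 ≈ 43.429)
(s(13, 5)*(l - 87))/O(W, -270) = ((-4 + 5)*(304/7 - 87))/(((1/3)*(-270))) = (1*(-305/7))/(-90) = -305/7*(-1/90) = 61/126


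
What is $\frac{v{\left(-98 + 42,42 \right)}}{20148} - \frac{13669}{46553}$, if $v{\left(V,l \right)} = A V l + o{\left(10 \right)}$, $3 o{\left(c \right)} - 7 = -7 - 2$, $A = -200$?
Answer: $\frac{32434645729}{1406924766} \approx 23.054$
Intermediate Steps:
$o{\left(c \right)} = - \frac{2}{3}$ ($o{\left(c \right)} = \frac{7}{3} + \frac{-7 - 2}{3} = \frac{7}{3} + \frac{1}{3} \left(-9\right) = \frac{7}{3} - 3 = - \frac{2}{3}$)
$v{\left(V,l \right)} = - \frac{2}{3} - 200 V l$ ($v{\left(V,l \right)} = - 200 V l - \frac{2}{3} = - \frac{2}{3} - 200 V l$)
$\frac{v{\left(-98 + 42,42 \right)}}{20148} - \frac{13669}{46553} = \frac{- \frac{2}{3} - 200 \left(-98 + 42\right) 42}{20148} - \frac{13669}{46553} = \left(- \frac{2}{3} - \left(-11200\right) 42\right) \frac{1}{20148} - \frac{13669}{46553} = \left(- \frac{2}{3} + 470400\right) \frac{1}{20148} - \frac{13669}{46553} = \frac{1411198}{3} \cdot \frac{1}{20148} - \frac{13669}{46553} = \frac{705599}{30222} - \frac{13669}{46553} = \frac{32434645729}{1406924766}$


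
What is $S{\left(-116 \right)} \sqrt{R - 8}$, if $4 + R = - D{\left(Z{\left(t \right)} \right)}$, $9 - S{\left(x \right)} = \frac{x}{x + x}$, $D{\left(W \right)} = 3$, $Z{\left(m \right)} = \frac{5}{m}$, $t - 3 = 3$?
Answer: $\frac{17 i \sqrt{15}}{2} \approx 32.92 i$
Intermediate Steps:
$t = 6$ ($t = 3 + 3 = 6$)
$S{\left(x \right)} = \frac{17}{2}$ ($S{\left(x \right)} = 9 - \frac{x}{x + x} = 9 - \frac{x}{2 x} = 9 - \frac{1}{2 x} x = 9 - \frac{1}{2} = \frac{17}{2}$)
$R = -7$ ($R = -4 - 3 = -7$)
$S{\left(-116 \right)} \sqrt{R - 8} = \frac{17 \sqrt{-7 - 8}}{2} = \frac{17 \sqrt{-15}}{2} = \frac{17 i \sqrt{15}}{2}$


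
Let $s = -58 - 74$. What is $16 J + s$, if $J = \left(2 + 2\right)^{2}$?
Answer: $124$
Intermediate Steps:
$s = -132$ ($s = -58 - 74 = -132$)
$J = 16$ ($J = 4^{2} = 16$)
$16 J + s = 16 \cdot 16 - 132 = 256 - 132 = 124$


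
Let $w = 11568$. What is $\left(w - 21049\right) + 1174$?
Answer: $-8307$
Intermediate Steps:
$\left(w - 21049\right) + 1174 = \left(11568 - 21049\right) + 1174 = -9481 + 1174 = -8307$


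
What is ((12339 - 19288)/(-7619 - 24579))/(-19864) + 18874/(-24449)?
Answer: -12071623049029/15637117629328 ≈ -0.77199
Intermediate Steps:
((12339 - 19288)/(-7619 - 24579))/(-19864) + 18874/(-24449) = -6949/(-32198)*(-1/19864) + 18874*(-1/24449) = -6949*(-1/32198)*(-1/19864) - 18874/24449 = (6949/32198)*(-1/19864) - 18874/24449 = -6949/639581072 - 18874/24449 = -12071623049029/15637117629328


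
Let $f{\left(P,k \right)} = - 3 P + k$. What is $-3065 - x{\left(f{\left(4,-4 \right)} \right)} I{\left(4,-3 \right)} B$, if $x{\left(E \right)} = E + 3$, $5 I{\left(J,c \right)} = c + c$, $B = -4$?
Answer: $- \frac{15013}{5} \approx -3002.6$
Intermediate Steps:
$I{\left(J,c \right)} = \frac{2 c}{5}$ ($I{\left(J,c \right)} = \frac{c + c}{5} = \frac{2 c}{5}$)
$f{\left(P,k \right)} = k - 3 P$
$x{\left(E \right)} = 3 + E$
$-3065 - x{\left(f{\left(4,-4 \right)} \right)} I{\left(4,-3 \right)} B = -3065 - \left(3 - 16\right) \frac{2}{5} \left(-3\right) \left(-4\right) = -3065 - \left(3 - 16\right) \left(- \frac{6}{5}\right) \left(-4\right) = -3065 - \left(-13\right) \left(- \frac{6}{5}\right) \left(-4\right) = -3065 - \frac{78}{5} \left(-4\right) = -3065 - - \frac{312}{5} = -3065 + \frac{312}{5} = - \frac{15013}{5}$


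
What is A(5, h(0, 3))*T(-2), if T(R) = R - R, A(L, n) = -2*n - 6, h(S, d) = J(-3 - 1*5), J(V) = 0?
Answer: 0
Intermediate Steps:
h(S, d) = 0
A(L, n) = -6 - 2*n
T(R) = 0
A(5, h(0, 3))*T(-2) = (-6 - 2*0)*0 = (-6 + 0)*0 = -6*0 = 0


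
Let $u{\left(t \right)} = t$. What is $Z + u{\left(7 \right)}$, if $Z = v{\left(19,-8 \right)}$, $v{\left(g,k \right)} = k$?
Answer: $-1$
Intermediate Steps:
$Z = -8$
$Z + u{\left(7 \right)} = -8 + 7 = -1$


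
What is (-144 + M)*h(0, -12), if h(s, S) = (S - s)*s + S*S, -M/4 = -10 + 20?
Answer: -26496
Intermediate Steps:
M = -40 (M = -4*(-10 + 20) = -4*10 = -40)
h(s, S) = S**2 + s*(S - s) (h(s, S) = s*(S - s) + S**2 = S**2 + s*(S - s))
(-144 + M)*h(0, -12) = (-144 - 40)*((-12)**2 - 1*0**2 - 12*0) = -184*(144 - 1*0 + 0) = -184*(144 + 0 + 0) = -184*144 = -26496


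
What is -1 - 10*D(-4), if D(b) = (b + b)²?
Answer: -641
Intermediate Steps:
D(b) = 4*b² (D(b) = (2*b)² = 4*b²)
-1 - 10*D(-4) = -1 - 40*(-4)² = -1 - 40*16 = -1 - 10*64 = -1 - 640 = -641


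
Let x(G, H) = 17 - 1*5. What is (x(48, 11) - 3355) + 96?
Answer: -3247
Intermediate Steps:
x(G, H) = 12 (x(G, H) = 17 - 5 = 12)
(x(48, 11) - 3355) + 96 = (12 - 3355) + 96 = -3343 + 96 = -3247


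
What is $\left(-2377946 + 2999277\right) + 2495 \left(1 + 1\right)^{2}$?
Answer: $631311$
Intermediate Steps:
$\left(-2377946 + 2999277\right) + 2495 \left(1 + 1\right)^{2} = 621331 + 2495 \cdot 2^{2} = 621331 + 2495 \cdot 4 = 621331 + 9980 = 631311$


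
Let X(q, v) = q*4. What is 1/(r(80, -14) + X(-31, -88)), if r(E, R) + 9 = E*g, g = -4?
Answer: -1/453 ≈ -0.0022075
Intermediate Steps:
r(E, R) = -9 - 4*E (r(E, R) = -9 + E*(-4) = -9 - 4*E)
X(q, v) = 4*q
1/(r(80, -14) + X(-31, -88)) = 1/((-9 - 4*80) + 4*(-31)) = 1/((-9 - 320) - 124) = 1/(-329 - 124) = 1/(-453) = -1/453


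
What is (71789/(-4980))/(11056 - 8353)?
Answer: -71789/13460940 ≈ -0.0053331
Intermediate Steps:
(71789/(-4980))/(11056 - 8353) = (71789*(-1/4980))/2703 = -71789/4980*1/2703 = -71789/13460940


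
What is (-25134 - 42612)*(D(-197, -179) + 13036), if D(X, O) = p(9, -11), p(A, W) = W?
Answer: -882391650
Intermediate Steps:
D(X, O) = -11
(-25134 - 42612)*(D(-197, -179) + 13036) = (-25134 - 42612)*(-11 + 13036) = -67746*13025 = -882391650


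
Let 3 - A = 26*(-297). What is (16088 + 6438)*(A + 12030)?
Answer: 445001130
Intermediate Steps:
A = 7725 (A = 3 - 26*(-297) = 3 - 1*(-7722) = 3 + 7722 = 7725)
(16088 + 6438)*(A + 12030) = (16088 + 6438)*(7725 + 12030) = 22526*19755 = 445001130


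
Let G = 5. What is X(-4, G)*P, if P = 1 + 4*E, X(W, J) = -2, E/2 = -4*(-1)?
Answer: -66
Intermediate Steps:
E = 8 (E = 2*(-4*(-1)) = 2*4 = 8)
P = 33 (P = 1 + 4*8 = 1 + 32 = 33)
X(-4, G)*P = -2*33 = -66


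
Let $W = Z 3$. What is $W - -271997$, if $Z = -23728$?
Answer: $200813$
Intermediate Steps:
$W = -71184$ ($W = \left(-23728\right) 3 = -71184$)
$W - -271997 = -71184 - -271997 = -71184 + 271997 = 200813$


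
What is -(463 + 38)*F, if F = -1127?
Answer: 564627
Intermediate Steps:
-(463 + 38)*F = -(463 + 38)*(-1127) = -501*(-1127) = -1*(-564627) = 564627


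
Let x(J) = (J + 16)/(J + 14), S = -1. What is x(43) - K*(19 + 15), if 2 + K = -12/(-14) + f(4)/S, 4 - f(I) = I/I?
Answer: 56615/399 ≈ 141.89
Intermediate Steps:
f(I) = 3 (f(I) = 4 - I/I = 4 - 1*1 = 4 - 1 = 3)
K = -29/7 (K = -2 + (-12/(-14) + 3/(-1)) = -2 + (-12*(-1/14) + 3*(-1)) = -2 + (6/7 - 3) = -2 - 15/7 = -29/7 ≈ -4.1429)
x(J) = (16 + J)/(14 + J)
x(43) - K*(19 + 15) = (16 + 43)/(14 + 43) - (-29)*(19 + 15)/7 = 59/57 - (-29)*34/7 = (1/57)*59 - 1*(-986/7) = 59/57 + 986/7 = 56615/399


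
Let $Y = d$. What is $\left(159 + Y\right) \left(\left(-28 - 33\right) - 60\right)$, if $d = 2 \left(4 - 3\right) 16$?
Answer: $-23111$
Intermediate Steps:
$d = 32$ ($d = 2 \cdot 1 \cdot 16 = 2 \cdot 16 = 32$)
$Y = 32$
$\left(159 + Y\right) \left(\left(-28 - 33\right) - 60\right) = \left(159 + 32\right) \left(\left(-28 - 33\right) - 60\right) = 191 \left(-61 - 60\right) = 191 \left(-121\right) = -23111$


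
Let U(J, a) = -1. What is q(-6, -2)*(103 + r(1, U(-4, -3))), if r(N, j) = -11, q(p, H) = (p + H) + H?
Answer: -920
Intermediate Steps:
q(p, H) = p + 2*H (q(p, H) = (H + p) + H = p + 2*H)
q(-6, -2)*(103 + r(1, U(-4, -3))) = (-6 + 2*(-2))*(103 - 11) = (-6 - 4)*92 = -10*92 = -920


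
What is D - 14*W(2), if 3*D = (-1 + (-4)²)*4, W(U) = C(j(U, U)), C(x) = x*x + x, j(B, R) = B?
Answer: -64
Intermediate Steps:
C(x) = x + x² (C(x) = x² + x = x + x²)
W(U) = U*(1 + U)
D = 20 (D = ((-1 + (-4)²)*4)/3 = ((-1 + 16)*4)/3 = (15*4)/3 = (⅓)*60 = 20)
D - 14*W(2) = 20 - 28*(1 + 2) = 20 - 28*3 = 20 - 14*6 = 20 - 84 = -64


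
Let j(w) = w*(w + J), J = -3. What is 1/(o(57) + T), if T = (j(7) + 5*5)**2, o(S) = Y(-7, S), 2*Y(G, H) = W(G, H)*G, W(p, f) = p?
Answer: 2/5667 ≈ 0.00035292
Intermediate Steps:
Y(G, H) = G**2/2 (Y(G, H) = (G*G)/2 = G**2/2)
o(S) = 49/2 (o(S) = (1/2)*(-7)**2 = (1/2)*49 = 49/2)
j(w) = w*(-3 + w) (j(w) = w*(w - 3) = w*(-3 + w))
T = 2809 (T = (7*(-3 + 7) + 5*5)**2 = (7*4 + 25)**2 = (28 + 25)**2 = 53**2 = 2809)
1/(o(57) + T) = 1/(49/2 + 2809) = 1/(5667/2) = 2/5667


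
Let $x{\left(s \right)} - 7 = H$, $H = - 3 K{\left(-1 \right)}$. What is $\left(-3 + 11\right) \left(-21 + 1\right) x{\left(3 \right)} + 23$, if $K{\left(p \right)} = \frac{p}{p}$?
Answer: $-617$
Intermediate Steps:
$K{\left(p \right)} = 1$
$H = -3$ ($H = \left(-3\right) 1 = -3$)
$x{\left(s \right)} = 4$ ($x{\left(s \right)} = 7 - 3 = 4$)
$\left(-3 + 11\right) \left(-21 + 1\right) x{\left(3 \right)} + 23 = \left(-3 + 11\right) \left(-21 + 1\right) 4 + 23 = 8 \left(-20\right) 4 + 23 = \left(-160\right) 4 + 23 = -640 + 23 = -617$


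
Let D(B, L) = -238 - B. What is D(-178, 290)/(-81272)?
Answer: 15/20318 ≈ 0.00073826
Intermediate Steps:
D(-178, 290)/(-81272) = (-238 - 1*(-178))/(-81272) = (-238 + 178)*(-1/81272) = -60*(-1/81272) = 15/20318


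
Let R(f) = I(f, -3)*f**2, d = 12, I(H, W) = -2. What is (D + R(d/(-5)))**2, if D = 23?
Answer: 82369/625 ≈ 131.79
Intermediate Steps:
R(f) = -2*f**2
(D + R(d/(-5)))**2 = (23 - 2*(12/(-5))**2)**2 = (23 - 2*(12*(-1/5))**2)**2 = (23 - 2*(-12/5)**2)**2 = (23 - 2*144/25)**2 = (23 - 288/25)**2 = (287/25)**2 = 82369/625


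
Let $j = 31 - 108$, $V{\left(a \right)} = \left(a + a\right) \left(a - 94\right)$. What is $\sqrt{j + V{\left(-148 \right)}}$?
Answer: $\sqrt{71555} \approx 267.5$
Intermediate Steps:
$V{\left(a \right)} = 2 a \left(-94 + a\right)$
$j = -77$ ($j = 31 - 108 = -77$)
$\sqrt{j + V{\left(-148 \right)}} = \sqrt{-77 + 2 \left(-148\right) \left(-94 - 148\right)} = \sqrt{-77 + 2 \left(-148\right) \left(-242\right)} = \sqrt{-77 + 71632} = \sqrt{71555}$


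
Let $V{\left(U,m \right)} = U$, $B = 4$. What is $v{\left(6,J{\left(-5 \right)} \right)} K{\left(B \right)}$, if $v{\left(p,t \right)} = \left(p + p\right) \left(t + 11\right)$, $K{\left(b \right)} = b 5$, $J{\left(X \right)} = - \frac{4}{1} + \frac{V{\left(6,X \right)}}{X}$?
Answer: $1392$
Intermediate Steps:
$J{\left(X \right)} = -4 + \frac{6}{X}$ ($J{\left(X \right)} = - \frac{4}{1} + \frac{6}{X} = \left(-4\right) 1 + \frac{6}{X} = -4 + \frac{6}{X}$)
$K{\left(b \right)} = 5 b$
$v{\left(p,t \right)} = 2 p \left(11 + t\right)$
$v{\left(6,J{\left(-5 \right)} \right)} K{\left(B \right)} = 2 \cdot 6 \left(11 - \left(4 - \frac{6}{-5}\right)\right) 5 \cdot 4 = 2 \cdot 6 \left(11 + \left(-4 + 6 \left(- \frac{1}{5}\right)\right)\right) 20 = 2 \cdot 6 \left(11 - \frac{26}{5}\right) 20 = 2 \cdot 6 \cdot \frac{29}{5} \cdot 20 = \frac{348}{5} \cdot 20 = 1392$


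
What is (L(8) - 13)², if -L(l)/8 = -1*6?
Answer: 1225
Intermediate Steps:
L(l) = 48 (L(l) = -(-8)*6 = -8*(-6) = 48)
(L(8) - 13)² = (48 - 13)² = 35² = 1225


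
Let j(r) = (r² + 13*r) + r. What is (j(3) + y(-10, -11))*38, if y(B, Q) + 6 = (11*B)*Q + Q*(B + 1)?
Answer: 51452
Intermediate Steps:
j(r) = r² + 14*r
y(B, Q) = -6 + Q*(1 + B) + 11*B*Q (y(B, Q) = -6 + ((11*B)*Q + Q*(B + 1)) = -6 + (11*B*Q + Q*(1 + B)) = -6 + (Q*(1 + B) + 11*B*Q) = -6 + Q*(1 + B) + 11*B*Q)
(j(3) + y(-10, -11))*38 = (3*(14 + 3) + (-6 - 11 + 12*(-10)*(-11)))*38 = (3*17 + (-6 - 11 + 1320))*38 = (51 + 1303)*38 = 1354*38 = 51452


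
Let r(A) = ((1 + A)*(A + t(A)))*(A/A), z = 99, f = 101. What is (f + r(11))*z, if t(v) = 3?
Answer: 26631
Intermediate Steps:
r(A) = (1 + A)*(3 + A) (r(A) = ((1 + A)*(A + 3))*(A/A) = ((1 + A)*(3 + A))*1 = (1 + A)*(3 + A))
(f + r(11))*z = (101 + (3 + 11**2 + 4*11))*99 = (101 + (3 + 121 + 44))*99 = (101 + 168)*99 = 269*99 = 26631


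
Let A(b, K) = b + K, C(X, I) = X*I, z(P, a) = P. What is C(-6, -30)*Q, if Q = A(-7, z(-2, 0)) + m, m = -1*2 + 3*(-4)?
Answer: -4140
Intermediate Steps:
C(X, I) = I*X
m = -14 (m = -2 - 12 = -14)
A(b, K) = K + b
Q = -23 (Q = (-2 - 7) - 14 = -9 - 14 = -23)
C(-6, -30)*Q = -30*(-6)*(-23) = 180*(-23) = -4140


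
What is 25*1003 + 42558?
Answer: 67633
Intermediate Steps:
25*1003 + 42558 = 25075 + 42558 = 67633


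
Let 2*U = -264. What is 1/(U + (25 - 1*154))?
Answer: -1/261 ≈ -0.0038314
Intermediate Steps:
U = -132 (U = (½)*(-264) = -132)
1/(U + (25 - 1*154)) = 1/(-132 + (25 - 1*154)) = 1/(-132 + (25 - 154)) = 1/(-132 - 129) = 1/(-261) = -1/261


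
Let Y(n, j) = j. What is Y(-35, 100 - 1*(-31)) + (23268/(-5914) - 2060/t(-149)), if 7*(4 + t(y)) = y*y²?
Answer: 1242958762081/9781687989 ≈ 127.07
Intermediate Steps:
t(y) = -4 + y³/7 (t(y) = -4 + (y*y²)/7 = -4 + y³/7)
Y(-35, 100 - 1*(-31)) + (23268/(-5914) - 2060/t(-149)) = (100 - 1*(-31)) + (23268/(-5914) - 2060/(-4 + (⅐)*(-149)³)) = (100 + 31) + (23268*(-1/5914) - 2060/(-4 + (⅐)*(-3307949))) = 131 + (-11634/2957 - 2060/(-4 - 3307949/7)) = 131 + (-11634/2957 - 2060/(-3307977/7)) = 131 + (-11634/2957 - 2060*(-7/3307977)) = 131 + (-11634/2957 + 14420/3307977) = 131 - 38442364478/9781687989 = 1242958762081/9781687989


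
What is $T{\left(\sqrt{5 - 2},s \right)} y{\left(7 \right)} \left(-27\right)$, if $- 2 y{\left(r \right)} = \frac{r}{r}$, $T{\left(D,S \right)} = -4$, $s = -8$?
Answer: $-54$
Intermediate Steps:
$y{\left(r \right)} = - \frac{1}{2}$ ($y{\left(r \right)} = - \frac{r \frac{1}{r}}{2} = \left(- \frac{1}{2}\right) 1 = - \frac{1}{2}$)
$T{\left(\sqrt{5 - 2},s \right)} y{\left(7 \right)} \left(-27\right) = \left(-4\right) \left(- \frac{1}{2}\right) \left(-27\right) = 2 \left(-27\right) = -54$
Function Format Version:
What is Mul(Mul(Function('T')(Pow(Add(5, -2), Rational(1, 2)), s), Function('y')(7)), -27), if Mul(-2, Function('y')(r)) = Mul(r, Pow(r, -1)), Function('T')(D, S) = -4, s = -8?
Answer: -54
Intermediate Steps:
Function('y')(r) = Rational(-1, 2) (Function('y')(r) = Mul(Rational(-1, 2), Mul(r, Pow(r, -1))) = Mul(Rational(-1, 2), 1) = Rational(-1, 2))
Mul(Mul(Function('T')(Pow(Add(5, -2), Rational(1, 2)), s), Function('y')(7)), -27) = Mul(Mul(-4, Rational(-1, 2)), -27) = Mul(2, -27) = -54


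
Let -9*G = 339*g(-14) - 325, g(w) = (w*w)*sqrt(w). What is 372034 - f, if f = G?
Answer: 3347981/9 + 22148*I*sqrt(14)/3 ≈ 3.72e+5 + 27623.0*I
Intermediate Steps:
g(w) = w**(5/2) (g(w) = w**2*sqrt(w) = w**(5/2))
G = 325/9 - 22148*I*sqrt(14)/3 (G = -(339*(-14)**(5/2) - 325)/9 = -(339*(196*I*sqrt(14)) - 325)/9 = -(66444*I*sqrt(14) - 325)/9 = -(-325 + 66444*I*sqrt(14))/9 = 325/9 - 22148*I*sqrt(14)/3 ≈ 36.111 - 27623.0*I)
f = 325/9 - 22148*I*sqrt(14)/3 ≈ 36.111 - 27623.0*I
372034 - f = 372034 - (325/9 - 22148*I*sqrt(14)/3) = 372034 + (-325/9 + 22148*I*sqrt(14)/3) = 3347981/9 + 22148*I*sqrt(14)/3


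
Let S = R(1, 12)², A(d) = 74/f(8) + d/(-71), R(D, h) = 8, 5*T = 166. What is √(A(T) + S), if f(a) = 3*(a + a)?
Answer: √1180938030/4260 ≈ 8.0668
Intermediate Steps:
f(a) = 6*a (f(a) = 3*(2*a) = 6*a)
T = 166/5 (T = (⅕)*166 = 166/5 ≈ 33.200)
A(d) = 37/24 - d/71 (A(d) = 74/((6*8)) + d/(-71) = 74/48 + d*(-1/71) = 74*(1/48) - d/71 = 37/24 - d/71)
S = 64 (S = 8² = 64)
√(A(T) + S) = √((37/24 - 1/71*166/5) + 64) = √((37/24 - 166/355) + 64) = √(9151/8520 + 64) = √(554431/8520) = √1180938030/4260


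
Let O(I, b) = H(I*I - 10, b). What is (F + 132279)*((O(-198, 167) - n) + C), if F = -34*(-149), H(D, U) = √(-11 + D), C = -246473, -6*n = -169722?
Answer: -37736912200 + 137345*√39183 ≈ -3.7710e+10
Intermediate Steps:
n = 28287 (n = -⅙*(-169722) = 28287)
F = 5066
O(I, b) = √(-21 + I²) (O(I, b) = √(-11 + (I*I - 10)) = √(-11 + (I² - 10)) = √(-11 + (-10 + I²)) = √(-21 + I²))
(F + 132279)*((O(-198, 167) - n) + C) = (5066 + 132279)*((√(-21 + (-198)²) - 1*28287) - 246473) = 137345*((√(-21 + 39204) - 28287) - 246473) = 137345*((√39183 - 28287) - 246473) = 137345*((-28287 + √39183) - 246473) = 137345*(-274760 + √39183) = -37736912200 + 137345*√39183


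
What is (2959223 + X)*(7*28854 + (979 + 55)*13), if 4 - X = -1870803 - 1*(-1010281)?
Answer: 822850329580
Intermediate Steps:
X = 860526 (X = 4 - (-1870803 - 1*(-1010281)) = 4 - (-1870803 + 1010281) = 4 - 1*(-860522) = 4 + 860522 = 860526)
(2959223 + X)*(7*28854 + (979 + 55)*13) = (2959223 + 860526)*(7*28854 + (979 + 55)*13) = 3819749*(201978 + 1034*13) = 3819749*(201978 + 13442) = 3819749*215420 = 822850329580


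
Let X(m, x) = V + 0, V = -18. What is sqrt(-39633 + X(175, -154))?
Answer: I*sqrt(39651) ≈ 199.13*I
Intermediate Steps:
X(m, x) = -18 (X(m, x) = -18 + 0 = -18)
sqrt(-39633 + X(175, -154)) = sqrt(-39633 - 18) = sqrt(-39651) = I*sqrt(39651)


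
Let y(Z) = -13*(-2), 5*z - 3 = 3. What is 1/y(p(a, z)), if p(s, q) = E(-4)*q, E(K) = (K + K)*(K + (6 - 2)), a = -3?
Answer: 1/26 ≈ 0.038462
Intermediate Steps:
z = 6/5 (z = ⅗ + (⅕)*3 = ⅗ + ⅗ = 6/5 ≈ 1.2000)
E(K) = 2*K*(4 + K) (E(K) = (2*K)*(K + 4) = (2*K)*(4 + K) = 2*K*(4 + K))
p(s, q) = 0 (p(s, q) = (2*(-4)*(4 - 4))*q = (2*(-4)*0)*q = 0*q = 0)
y(Z) = 26
1/y(p(a, z)) = 1/26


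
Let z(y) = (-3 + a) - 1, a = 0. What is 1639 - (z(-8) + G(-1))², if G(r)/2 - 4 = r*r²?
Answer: 1635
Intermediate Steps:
G(r) = 8 + 2*r³ (G(r) = 8 + 2*(r*r²) = 8 + 2*r³)
z(y) = -4 (z(y) = (-3 + 0) - 1 = -3 - 1 = -4)
1639 - (z(-8) + G(-1))² = 1639 - (-4 + (8 + 2*(-1)³))² = 1639 - (-4 + (8 + 2*(-1)))² = 1639 - (-4 + (8 - 2))² = 1639 - (-4 + 6)² = 1639 - 1*2² = 1639 - 1*4 = 1639 - 4 = 1635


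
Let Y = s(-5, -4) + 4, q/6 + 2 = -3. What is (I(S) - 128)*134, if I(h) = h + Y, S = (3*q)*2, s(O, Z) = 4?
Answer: -40200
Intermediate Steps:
q = -30 (q = -12 + 6*(-3) = -12 - 18 = -30)
S = -180 (S = (3*(-30))*2 = -90*2 = -180)
Y = 8 (Y = 4 + 4 = 8)
I(h) = 8 + h (I(h) = h + 8 = 8 + h)
(I(S) - 128)*134 = ((8 - 180) - 128)*134 = (-172 - 128)*134 = -300*134 = -40200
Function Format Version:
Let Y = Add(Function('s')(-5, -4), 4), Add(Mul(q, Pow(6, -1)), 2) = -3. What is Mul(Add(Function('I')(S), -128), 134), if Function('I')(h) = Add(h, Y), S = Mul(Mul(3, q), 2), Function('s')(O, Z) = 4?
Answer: -40200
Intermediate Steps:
q = -30 (q = Add(-12, Mul(6, -3)) = Add(-12, -18) = -30)
S = -180 (S = Mul(Mul(3, -30), 2) = Mul(-90, 2) = -180)
Y = 8 (Y = Add(4, 4) = 8)
Function('I')(h) = Add(8, h) (Function('I')(h) = Add(h, 8) = Add(8, h))
Mul(Add(Function('I')(S), -128), 134) = Mul(Add(Add(8, -180), -128), 134) = Mul(Add(-172, -128), 134) = Mul(-300, 134) = -40200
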